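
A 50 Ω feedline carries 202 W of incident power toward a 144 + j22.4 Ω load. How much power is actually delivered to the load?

|Γ| = |(94 + j22.4)/(194 + j22.4)| = 0.495
|Γ|² = 0.245
P_refl = |Γ|²·P_inc = 49.5 W, P_del = (1 − |Γ|²)·P_inc = 153 W

P_delivered ≈ 153 W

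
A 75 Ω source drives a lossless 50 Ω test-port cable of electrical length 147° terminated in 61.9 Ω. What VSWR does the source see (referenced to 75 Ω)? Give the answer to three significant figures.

VSWR ≈ 1.46

tan(βl) = -0.649
Z_in = Z_0·(Z_L + jZ_0·tanβl)/(Z_0 + jZ_L·tanβl) = 53.5 + j10.5 Ω
Γ_s = (Z_in − Z_s)/(Z_in + Z_s) = (-21.5 + j10.5)/(128 + j10.5), |Γ_s| = 0.186
VSWR = (1 + |Γ_s|)/(1 − |Γ_s|)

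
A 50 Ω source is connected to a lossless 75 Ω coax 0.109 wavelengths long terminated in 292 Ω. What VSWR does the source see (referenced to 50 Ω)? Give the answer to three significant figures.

VSWR ≈ 4.58

βl = 2π × 0.109 = 39.2°
tan(βl) = 0.817
Z_in = Z_0·(Z_L + jZ_0·tanβl)/(Z_0 + jZ_L·tanβl) = 43.8 − j78.1 Ω
Γ_s = (Z_in − Z_s)/(Z_in + Z_s) = (-6.19 − j78.1)/(93.8 − j78.1), |Γ_s| = 0.642
VSWR = (1 + |Γ_s|)/(1 − |Γ_s|)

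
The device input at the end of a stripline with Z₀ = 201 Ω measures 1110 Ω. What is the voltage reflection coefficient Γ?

Γ = 0.693

Γ = (Z_L − Z_0)/(Z_L + Z_0) = (1110 − 201)/(1110 + 201) = 909/1311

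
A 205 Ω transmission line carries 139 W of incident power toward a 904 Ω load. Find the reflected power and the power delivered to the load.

Γ = (904 − 205)/(904 + 205) = 0.63
|Γ|² = 0.397
P_refl = |Γ|²·P_inc = 55.2 W, P_del = (1 − |Γ|²)·P_inc = 83.8 W

P_reflected ≈ 55.2 W; P_delivered ≈ 83.8 W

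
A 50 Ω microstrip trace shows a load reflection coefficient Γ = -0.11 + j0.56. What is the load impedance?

Z_L ≈ 21.8 + j36.2 Ω

Z_L = Z_0·(1 + Γ)/(1 − Γ) = 50·(0.89 + j0.56)/(1.11 − j0.56)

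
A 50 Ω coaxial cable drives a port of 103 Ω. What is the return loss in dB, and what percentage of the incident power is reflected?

Γ = (103 − 50)/(103 + 50) = 0.346
RL = −20·log₁₀(0.346) = 9.21 dB
P_refl/P_inc = |Γ|² = 0.12

RL ≈ 9.21 dB; 12% of incident power reflected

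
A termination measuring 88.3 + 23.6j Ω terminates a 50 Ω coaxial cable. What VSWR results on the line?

Γ = (Z_L − Z_0)/(Z_L + Z_0) = (38.3 + j23.6)/(138.3 + j23.6)
|Γ| = 45/140 = 0.321
VSWR = (1 + |Γ|)/(1 − |Γ|) = 1.32/0.679

VSWR ≈ 1.94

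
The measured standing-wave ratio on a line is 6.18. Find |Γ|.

|Γ| ≈ 0.721

|Γ| = (S − 1)/(S + 1) = (6.18 − 1)/(6.18 + 1) = 5.18/7.18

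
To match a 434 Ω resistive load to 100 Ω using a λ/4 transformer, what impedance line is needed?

Z_qwt = √(Z_0·R_L) = √(100 × 434) = √43400

Z_qwt ≈ 208 Ω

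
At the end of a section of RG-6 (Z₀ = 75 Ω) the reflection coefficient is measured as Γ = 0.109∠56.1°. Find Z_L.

Z_L ≈ 83.2 + j15.2 Ω

Z_L = Z_0·(1 + Γ)/(1 − Γ) = 75·(1.06 + j0.0905)/(0.939 − j0.0905)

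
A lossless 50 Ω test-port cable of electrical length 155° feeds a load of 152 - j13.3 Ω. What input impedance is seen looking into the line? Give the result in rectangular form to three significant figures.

Z_in ≈ 66.6 + j66 Ω

tan(βl) = tan(155°) = -0.466
Z_in = Z_0·(Z_L + jZ_0·tanβl)/(Z_0 + jZ_L·tanβl)
     = 50·(152 − j36.6)/(43.8 − j70.9)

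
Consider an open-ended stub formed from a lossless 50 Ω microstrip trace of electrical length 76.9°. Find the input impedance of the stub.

Z_in ≈ −j11.6 Ω

tan(βl) = 4.3
For an open-ended stub, Z_in = −jZ_0·cot(βl) = −jZ_0/tan(βl)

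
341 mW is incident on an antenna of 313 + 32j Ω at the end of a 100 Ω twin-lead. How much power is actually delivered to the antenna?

|Γ| = |(213 + j32)/(413 + j32)| = 0.52
|Γ|² = 0.27
P_refl = |Γ|²·P_inc = 92.2 mW, P_del = (1 − |Γ|²)·P_inc = 249 mW

P_delivered ≈ 249 mW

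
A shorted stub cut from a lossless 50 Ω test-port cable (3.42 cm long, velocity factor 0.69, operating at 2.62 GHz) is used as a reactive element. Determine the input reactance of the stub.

X_in ≈ -22.4 Ω (capacitive)

λ = v/f = 0.69·c / 2.62 GHz = 0.079 m
βl = 2π·l/λ = 2π × 0.433 = 156°
tan(βl) = -0.449
For a shorted stub, Z_in = jZ_0·tan(βl)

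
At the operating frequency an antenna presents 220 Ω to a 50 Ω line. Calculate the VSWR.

For a purely resistive load, VSWR = R_L/Z_0 or Z_0/R_L (whichever > 1) = 220/50

VSWR ≈ 4.4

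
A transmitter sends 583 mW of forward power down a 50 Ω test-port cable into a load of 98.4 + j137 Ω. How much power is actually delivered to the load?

|Γ| = |(48.4 + j137)/(148.4 + j137)| = 0.719
|Γ|² = 0.518
P_refl = |Γ|²·P_inc = 302 mW, P_del = (1 − |Γ|²)·P_inc = 281 mW

P_delivered ≈ 281 mW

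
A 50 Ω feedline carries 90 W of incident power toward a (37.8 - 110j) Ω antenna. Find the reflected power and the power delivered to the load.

|Γ| = |(-12.2 − j110)/(87.8 − j110)| = 0.786
|Γ|² = 0.618
P_refl = |Γ|²·P_inc = 55.7 W, P_del = (1 − |Γ|²)·P_inc = 34.3 W

P_reflected ≈ 55.7 W; P_delivered ≈ 34.3 W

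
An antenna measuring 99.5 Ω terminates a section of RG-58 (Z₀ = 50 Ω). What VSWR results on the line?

Γ = (99.5 − 50)/(99.5 + 50) = 0.331
VSWR = (1 + 0.331)/(1 − 0.331)

VSWR ≈ 1.99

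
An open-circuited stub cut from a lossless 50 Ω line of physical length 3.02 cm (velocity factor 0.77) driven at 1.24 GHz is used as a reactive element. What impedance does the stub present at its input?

Z_in ≈ −j30.8 Ω

λ = v/f = 0.77·c / 1.24 GHz = 0.186 m
βl = 2π·l/λ = 2π × 0.162 = 58.4°
tan(βl) = 1.62
For an open-circuited stub, Z_in = −jZ_0·cot(βl) = −jZ_0/tan(βl)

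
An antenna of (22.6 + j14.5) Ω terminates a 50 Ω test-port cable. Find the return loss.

RL ≈ 7.56 dB

Γ = (-27.4 + j14.5)/(72.6 + j14.5), |Γ| = 0.419
RL = −20·log₁₀|Γ| = −20·log₁₀(0.419)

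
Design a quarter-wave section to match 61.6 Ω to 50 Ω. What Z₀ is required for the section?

Z_qwt ≈ 55.5 Ω

Z_qwt = √(Z_0·R_L) = √(50 × 61.6) = √3080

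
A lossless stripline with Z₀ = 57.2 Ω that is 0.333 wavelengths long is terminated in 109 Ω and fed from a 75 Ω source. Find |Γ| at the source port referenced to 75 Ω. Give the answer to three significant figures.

βl = 2π × 0.333 = 120°
tan(βl) = -1.74
Z_in = Z_0·(Z_L + jZ_0·tanβl)/(Z_0 + jZ_L·tanβl) = 36.6 + j21.8 Ω
Γ_s = (Z_in − Z_s)/(Z_in + Z_s) = (-38.4 + j21.8)/(112 + j21.8), |Γ_s| = 0.388

|Γ| ≈ 0.388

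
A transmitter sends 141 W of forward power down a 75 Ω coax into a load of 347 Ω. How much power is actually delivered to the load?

Γ = (347 − 75)/(347 + 75) = 0.645
|Γ|² = 0.415
P_refl = |Γ|²·P_inc = 58.6 W, P_del = (1 − |Γ|²)·P_inc = 82.4 W

P_delivered ≈ 82.4 W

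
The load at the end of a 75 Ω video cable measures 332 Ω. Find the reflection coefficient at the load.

Γ = 0.631

Γ = (Z_L − Z_0)/(Z_L + Z_0) = (332 − 75)/(332 + 75) = 257/407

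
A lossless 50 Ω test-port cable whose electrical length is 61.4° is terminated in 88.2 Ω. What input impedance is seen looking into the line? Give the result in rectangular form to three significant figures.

tan(βl) = tan(61.4°) = 1.83
Z_in = Z_0·(Z_L + jZ_0·tanβl)/(Z_0 + jZ_L·tanβl)
     = 50·(88.2 + j91.7)/(50 + j162)

Z_in ≈ 33.6 − j16.9 Ω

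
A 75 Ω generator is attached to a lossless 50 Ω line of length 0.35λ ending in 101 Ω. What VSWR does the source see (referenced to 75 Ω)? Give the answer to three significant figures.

βl = 2π × 0.35 = 126°
tan(βl) = -1.38
Z_in = Z_0·(Z_L + jZ_0·tanβl)/(Z_0 + jZ_L·tanβl) = 33.5 + j24.3 Ω
Γ_s = (Z_in − Z_s)/(Z_in + Z_s) = (-41.5 + j24.3)/(108 + j24.3), |Γ_s| = 0.433
VSWR = (1 + |Γ_s|)/(1 − |Γ_s|)

VSWR ≈ 2.52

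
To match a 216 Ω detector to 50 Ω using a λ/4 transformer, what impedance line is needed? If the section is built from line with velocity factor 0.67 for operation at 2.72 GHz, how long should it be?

Z_qwt = √(Z_0·R_L) = √(50 × 216) = √10800
λ = 0.67·c/f = 0.0739 m, so l = λ/4 = 0.0185 m

Z_qwt ≈ 104 Ω; length ≈ 1.85 cm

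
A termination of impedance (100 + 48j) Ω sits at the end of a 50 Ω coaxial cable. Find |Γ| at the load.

|Γ| ≈ 0.44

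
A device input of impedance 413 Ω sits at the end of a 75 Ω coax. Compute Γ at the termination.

Γ = 0.693

Γ = (Z_L − Z_0)/(Z_L + Z_0) = (413 − 75)/(413 + 75) = 338/488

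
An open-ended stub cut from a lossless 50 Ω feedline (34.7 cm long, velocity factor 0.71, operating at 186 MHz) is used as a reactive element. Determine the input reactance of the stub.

X_in ≈ 17.3 Ω (inductive)

λ = v/f = 0.71·c / 186 MHz = 1.15 m
βl = 2π·l/λ = 2π × 0.303 = 109°
tan(βl) = -2.89
For an open-ended stub, Z_in = −jZ_0·cot(βl) = −jZ_0/tan(βl)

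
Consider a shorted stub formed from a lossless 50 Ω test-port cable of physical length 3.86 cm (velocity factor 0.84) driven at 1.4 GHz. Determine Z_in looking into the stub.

λ = v/f = 0.84·c / 1.4 GHz = 0.18 m
βl = 2π·l/λ = 2π × 0.214 = 77.2°
tan(βl) = 4.4
For a shorted stub, Z_in = jZ_0·tan(βl)

Z_in ≈ +j220 Ω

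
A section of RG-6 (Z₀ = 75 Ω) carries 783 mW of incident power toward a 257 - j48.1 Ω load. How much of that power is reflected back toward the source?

|Γ| = |(182 − j48.1)/(332 − j48.1)| = 0.561
|Γ|² = 0.315
P_refl = |Γ|²·P_inc = 247 mW, P_del = (1 − |Γ|²)·P_inc = 536 mW

P_reflected ≈ 247 mW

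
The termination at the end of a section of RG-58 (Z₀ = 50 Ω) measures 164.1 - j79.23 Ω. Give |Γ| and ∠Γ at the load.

Γ ≈ 0.608 ∠ -14.5°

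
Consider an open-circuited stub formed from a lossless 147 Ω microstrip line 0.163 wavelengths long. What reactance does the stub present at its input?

X_in ≈ -89.4 Ω (capacitive)

βl = 2π × 0.163 = 58.7°
tan(βl) = 1.64
For an open-circuited stub, Z_in = −jZ_0·cot(βl) = −jZ_0/tan(βl)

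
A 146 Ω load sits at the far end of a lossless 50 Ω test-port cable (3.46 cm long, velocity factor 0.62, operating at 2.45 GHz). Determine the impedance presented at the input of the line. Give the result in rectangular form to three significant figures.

Z_in ≈ 93.2 + j63.4 Ω

λ = v/f = 0.62·c / 2.45 GHz = 0.0759 m
βl = 2π·l/λ = 2π × 0.456 = 164°
tan(βl) = tan(164°) = -0.285
Z_in = Z_0·(Z_L + jZ_0·tanβl)/(Z_0 + jZ_L·tanβl)
     = 50·(146 − j14.3)/(50 − j41.7)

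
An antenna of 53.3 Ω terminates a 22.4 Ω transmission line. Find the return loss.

RL ≈ 7.78 dB

Γ = (53.3 − 22.4)/(53.3 + 22.4) = 0.408
RL = −20·log₁₀|Γ| = −20·log₁₀(0.408)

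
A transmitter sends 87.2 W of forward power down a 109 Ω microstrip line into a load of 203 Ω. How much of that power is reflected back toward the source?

P_reflected ≈ 7.92 W

Γ = (203 − 109)/(203 + 109) = 0.301
|Γ|² = 0.0908
P_refl = |Γ|²·P_inc = 7.92 W, P_del = (1 − |Γ|²)·P_inc = 79.3 W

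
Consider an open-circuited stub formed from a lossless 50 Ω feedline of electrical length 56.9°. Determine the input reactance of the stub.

tan(βl) = 1.53
For an open-circuited stub, Z_in = −jZ_0·cot(βl) = −jZ_0/tan(βl)

X_in ≈ -32.6 Ω (capacitive)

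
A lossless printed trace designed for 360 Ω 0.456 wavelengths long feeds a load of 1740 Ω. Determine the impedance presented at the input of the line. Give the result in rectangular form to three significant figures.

βl = 2π × 0.456 = 164°
tan(βl) = tan(164°) = -0.284
Z_in = Z_0·(Z_L + jZ_0·tanβl)/(Z_0 + jZ_L·tanβl)
     = 360·(1740 − j102)/(360 − j494)

Z_in ≈ 653 + j793 Ω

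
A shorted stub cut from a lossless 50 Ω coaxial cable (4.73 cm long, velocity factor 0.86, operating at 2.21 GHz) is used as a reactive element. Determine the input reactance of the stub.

λ = v/f = 0.86·c / 2.21 GHz = 0.117 m
βl = 2π·l/λ = 2π × 0.405 = 146°
tan(βl) = -0.678
For a shorted stub, Z_in = jZ_0·tan(βl)

X_in ≈ -33.9 Ω (capacitive)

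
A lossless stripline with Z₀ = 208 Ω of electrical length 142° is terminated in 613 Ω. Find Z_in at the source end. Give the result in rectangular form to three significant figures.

Z_in ≈ 157 + j198 Ω

tan(βl) = tan(142°) = -0.781
Z_in = Z_0·(Z_L + jZ_0·tanβl)/(Z_0 + jZ_L·tanβl)
     = 208·(613 − j163)/(208 − j479)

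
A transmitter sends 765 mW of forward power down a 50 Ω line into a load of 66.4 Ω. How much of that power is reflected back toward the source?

P_reflected ≈ 15.2 mW

Γ = (66.4 − 50)/(66.4 + 50) = 0.141
|Γ|² = 0.0199
P_refl = |Γ|²·P_inc = 15.2 mW, P_del = (1 − |Γ|²)·P_inc = 750 mW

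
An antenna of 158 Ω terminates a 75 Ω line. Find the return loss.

RL ≈ 8.97 dB

Γ = (158 − 75)/(158 + 75) = 0.356
RL = −20·log₁₀|Γ| = −20·log₁₀(0.356)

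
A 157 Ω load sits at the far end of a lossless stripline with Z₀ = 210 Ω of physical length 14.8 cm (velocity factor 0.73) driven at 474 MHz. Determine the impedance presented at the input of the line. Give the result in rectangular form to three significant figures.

Z_in ≈ 245 − j56 Ω

λ = v/f = 0.73·c / 474 MHz = 0.462 m
βl = 2π·l/λ = 2π × 0.32 = 115°
tan(βl) = tan(115°) = -2.11
Z_in = Z_0·(Z_L + jZ_0·tanβl)/(Z_0 + jZ_L·tanβl)
     = 210·(157 − j444)/(210 − j332)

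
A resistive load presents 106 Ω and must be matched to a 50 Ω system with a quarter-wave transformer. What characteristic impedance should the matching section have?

Z_qwt = √(Z_0·R_L) = √(50 × 106) = √5300

Z_qwt ≈ 72.8 Ω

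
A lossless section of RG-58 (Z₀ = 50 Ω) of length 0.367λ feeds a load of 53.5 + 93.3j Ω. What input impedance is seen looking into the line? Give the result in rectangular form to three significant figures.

Z_in ≈ 11 + j16.7 Ω

βl = 2π × 0.367 = 132°
tan(βl) = tan(132°) = -1.11
Z_in = Z_0·(Z_L + jZ_0·tanβl)/(Z_0 + jZ_L·tanβl)
     = 50·(53.5 + j38)/(153 − j59.2)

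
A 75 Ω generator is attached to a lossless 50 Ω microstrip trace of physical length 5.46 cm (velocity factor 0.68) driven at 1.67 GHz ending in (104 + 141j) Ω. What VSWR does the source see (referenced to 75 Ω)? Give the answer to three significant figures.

VSWR ≈ 5.66

λ = v/f = 0.68·c / 1.67 GHz = 0.122 m
βl = 2π·l/λ = 2π × 0.447 = 161°
tan(βl) = -0.346
Z_in = Z_0·(Z_L + jZ_0·tanβl)/(Z_0 + jZ_L·tanβl) = 26.3 + j72.2 Ω
Γ_s = (Z_in − Z_s)/(Z_in + Z_s) = (-48.7 + j72.2)/(101 + j72.2), |Γ_s| = 0.7
VSWR = (1 + |Γ_s|)/(1 − |Γ_s|)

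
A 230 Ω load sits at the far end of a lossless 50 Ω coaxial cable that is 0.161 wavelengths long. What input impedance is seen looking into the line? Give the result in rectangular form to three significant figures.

Z_in ≈ 14.9 − j29.3 Ω

βl = 2π × 0.161 = 58°
tan(βl) = tan(58°) = 1.6
Z_in = Z_0·(Z_L + jZ_0·tanβl)/(Z_0 + jZ_L·tanβl)
     = 50·(230 + j79.9)/(50 + j368)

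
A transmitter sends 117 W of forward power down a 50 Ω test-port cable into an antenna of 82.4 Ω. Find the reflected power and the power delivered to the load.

P_reflected ≈ 7.01 W; P_delivered ≈ 110 W

Γ = (82.4 − 50)/(82.4 + 50) = 0.245
|Γ|² = 0.0599
P_refl = |Γ|²·P_inc = 7.01 W, P_del = (1 − |Γ|²)·P_inc = 110 W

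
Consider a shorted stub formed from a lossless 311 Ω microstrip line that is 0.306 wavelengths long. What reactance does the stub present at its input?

X_in ≈ -847 Ω (capacitive)

βl = 2π × 0.306 = 110°
tan(βl) = -2.72
For a shorted stub, Z_in = jZ_0·tan(βl)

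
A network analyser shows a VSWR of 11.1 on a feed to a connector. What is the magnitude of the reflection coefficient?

|Γ| = (S − 1)/(S + 1) = (11.1 − 1)/(11.1 + 1) = 10.1/12.1

|Γ| ≈ 0.835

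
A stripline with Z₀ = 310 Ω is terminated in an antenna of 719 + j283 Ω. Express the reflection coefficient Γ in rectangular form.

Γ ≈ 0.44 + j0.154

Γ = (Z_L − Z_0)/(Z_L + Z_0) = (409 + j283)/(1029 + j283)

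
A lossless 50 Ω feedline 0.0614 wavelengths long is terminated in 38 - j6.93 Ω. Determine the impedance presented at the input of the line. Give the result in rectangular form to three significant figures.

βl = 2π × 0.0614 = 22.1°
tan(βl) = tan(22.1°) = 0.406
Z_in = Z_0·(Z_L + jZ_0·tanβl)/(Z_0 + jZ_L·tanβl)
     = 50·(38 + j13.4)/(52.8 + j15.4)

Z_in ≈ 36.6 + j1.98 Ω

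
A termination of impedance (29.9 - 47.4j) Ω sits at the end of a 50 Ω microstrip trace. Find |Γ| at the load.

Γ = (Z_L − Z_0)/(Z_L + Z_0) = (-20.1 − j47.4)/(79.9 − j47.4)
|Γ| = 51.5/92.9

|Γ| ≈ 0.554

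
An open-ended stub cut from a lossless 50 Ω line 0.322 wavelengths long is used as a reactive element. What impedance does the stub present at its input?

Z_in ≈ +j24.3 Ω

βl = 2π × 0.322 = 116°
tan(βl) = -2.06
For an open-ended stub, Z_in = −jZ_0·cot(βl) = −jZ_0/tan(βl)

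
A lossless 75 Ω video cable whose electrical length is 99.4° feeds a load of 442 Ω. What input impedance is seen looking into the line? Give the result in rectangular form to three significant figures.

tan(βl) = tan(99.4°) = -6.04
Z_in = Z_0·(Z_L + jZ_0·tanβl)/(Z_0 + jZ_L·tanβl)
     = 75·(442 − j453)/(75 − j2670)

Z_in ≈ 13.1 + j12 Ω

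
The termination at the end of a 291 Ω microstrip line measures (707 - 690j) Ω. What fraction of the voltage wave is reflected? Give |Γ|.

|Γ| ≈ 0.664

Γ = (Z_L − Z_0)/(Z_L + Z_0) = (416 − j690)/(998 − j690)
|Γ| = 806/1210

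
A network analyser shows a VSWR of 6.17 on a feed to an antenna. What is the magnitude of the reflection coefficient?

|Γ| ≈ 0.721

|Γ| = (S − 1)/(S + 1) = (6.17 − 1)/(6.17 + 1) = 5.17/7.17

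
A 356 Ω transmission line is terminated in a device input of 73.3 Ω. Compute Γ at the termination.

Γ = (Z_L − Z_0)/(Z_L + Z_0) = (73.3 − 356)/(73.3 + 356) = -282.7/429.3

Γ = -0.659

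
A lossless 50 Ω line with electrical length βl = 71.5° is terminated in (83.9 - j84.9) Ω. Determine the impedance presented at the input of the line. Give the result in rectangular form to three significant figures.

tan(βl) = tan(71.5°) = 2.99
Z_in = Z_0·(Z_L + jZ_0·tanβl)/(Z_0 + jZ_L·tanβl)
     = 50·(83.9 + j64.5)/(304 + j251)

Z_in ≈ 13.4 − j0.463 Ω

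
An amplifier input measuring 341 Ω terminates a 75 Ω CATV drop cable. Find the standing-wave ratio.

VSWR ≈ 4.55

Γ = (341 − 75)/(341 + 75) = 0.639
VSWR = (1 + 0.639)/(1 − 0.639)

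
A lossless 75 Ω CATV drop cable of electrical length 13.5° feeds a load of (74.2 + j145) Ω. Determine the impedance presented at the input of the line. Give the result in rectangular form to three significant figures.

tan(βl) = tan(13.5°) = 0.24
Z_in = Z_0·(Z_L + jZ_0·tanβl)/(Z_0 + jZ_L·tanβl)
     = 75·(74.2 + j163)/(40.2 + j17.8)

Z_in ≈ 228 + j203 Ω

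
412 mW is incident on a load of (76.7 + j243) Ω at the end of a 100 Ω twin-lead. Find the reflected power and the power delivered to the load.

P_reflected ≈ 272 mW; P_delivered ≈ 140 mW

|Γ| = |(-23.3 + j243)/(176.7 + j243)| = 0.812
|Γ|² = 0.66
P_refl = |Γ|²·P_inc = 272 mW, P_del = (1 − |Γ|²)·P_inc = 140 mW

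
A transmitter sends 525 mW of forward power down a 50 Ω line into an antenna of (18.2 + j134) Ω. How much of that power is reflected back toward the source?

|Γ| = |(-31.8 + j134)/(68.2 + j134)| = 0.916
|Γ|² = 0.839
P_refl = |Γ|²·P_inc = 440 mW, P_del = (1 − |Γ|²)·P_inc = 84.5 mW

P_reflected ≈ 440 mW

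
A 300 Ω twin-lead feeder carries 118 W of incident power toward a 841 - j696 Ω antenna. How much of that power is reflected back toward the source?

P_reflected ≈ 51.3 W

|Γ| = |(541 − j696)/(1141 − j696)| = 0.66
|Γ|² = 0.435
P_refl = |Γ|²·P_inc = 51.3 W, P_del = (1 − |Γ|²)·P_inc = 66.7 W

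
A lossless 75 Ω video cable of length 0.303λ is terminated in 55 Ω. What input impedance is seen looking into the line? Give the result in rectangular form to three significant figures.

Z_in ≈ 93.7 − j18.2 Ω

βl = 2π × 0.303 = 109°
tan(βl) = tan(109°) = -2.89
Z_in = Z_0·(Z_L + jZ_0·tanβl)/(Z_0 + jZ_L·tanβl)
     = 75·(55 − j217)/(75 − j159)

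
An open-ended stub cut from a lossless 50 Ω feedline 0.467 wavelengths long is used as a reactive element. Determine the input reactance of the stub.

X_in ≈ 238 Ω (inductive)

βl = 2π × 0.467 = 168°
tan(βl) = -0.21
For an open-ended stub, Z_in = −jZ_0·cot(βl) = −jZ_0/tan(βl)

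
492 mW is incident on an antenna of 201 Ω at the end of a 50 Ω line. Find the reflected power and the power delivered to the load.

P_reflected ≈ 178 mW; P_delivered ≈ 314 mW

Γ = (201 − 50)/(201 + 50) = 0.602
|Γ|² = 0.362
P_refl = |Γ|²·P_inc = 178 mW, P_del = (1 − |Γ|²)·P_inc = 314 mW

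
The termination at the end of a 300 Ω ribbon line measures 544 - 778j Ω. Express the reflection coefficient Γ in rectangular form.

Γ = (Z_L − Z_0)/(Z_L + Z_0) = (244 − j778)/(844 − j778)

Γ ≈ 0.616 − j0.354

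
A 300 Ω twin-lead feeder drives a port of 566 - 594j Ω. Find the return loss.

RL ≈ 4.16 dB

Γ = (266 − j594)/(866 − j594), |Γ| = 0.62
RL = −20·log₁₀|Γ| = −20·log₁₀(0.62)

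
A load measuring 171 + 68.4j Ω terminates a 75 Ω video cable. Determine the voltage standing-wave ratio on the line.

Γ = (Z_L − Z_0)/(Z_L + Z_0) = (96 + j68.4)/(246 + j68.4)
|Γ| = 118/255 = 0.462
VSWR = (1 + |Γ|)/(1 − |Γ|) = 1.46/0.538

VSWR ≈ 2.72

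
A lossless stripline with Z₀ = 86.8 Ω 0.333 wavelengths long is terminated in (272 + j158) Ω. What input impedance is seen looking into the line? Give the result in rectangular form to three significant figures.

Z_in ≈ 23.3 + j32.1 Ω

βl = 2π × 0.333 = 120°
tan(βl) = tan(120°) = -1.74
Z_in = Z_0·(Z_L + jZ_0·tanβl)/(Z_0 + jZ_L·tanβl)
     = 86.8·(272 + j6.93)/(362 − j473)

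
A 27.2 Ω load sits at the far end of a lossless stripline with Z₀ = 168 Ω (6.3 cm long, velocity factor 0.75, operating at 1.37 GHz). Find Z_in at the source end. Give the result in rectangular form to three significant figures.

λ = v/f = 0.75·c / 1.37 GHz = 0.164 m
βl = 2π·l/λ = 2π × 0.384 = 138°
tan(βl) = tan(138°) = -0.897
Z_in = Z_0·(Z_L + jZ_0·tanβl)/(Z_0 + jZ_L·tanβl)
     = 168·(27.2 − j151)/(168 − j24.4)

Z_in ≈ 48.1 − j144 Ω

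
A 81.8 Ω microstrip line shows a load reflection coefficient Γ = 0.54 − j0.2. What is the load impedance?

Z_L = Z_0·(1 + Γ)/(1 − Γ) = 81.8·(1.54 − j0.2)/(0.46 + j0.2)

Z_L ≈ 217 − j130 Ω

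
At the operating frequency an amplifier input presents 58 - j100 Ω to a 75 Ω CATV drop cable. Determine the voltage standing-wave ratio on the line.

Γ = (Z_L − Z_0)/(Z_L + Z_0) = (-17 − j100)/(133 − j100)
|Γ| = 101/166 = 0.61
VSWR = (1 + |Γ|)/(1 − |Γ|) = 1.61/0.39

VSWR ≈ 4.12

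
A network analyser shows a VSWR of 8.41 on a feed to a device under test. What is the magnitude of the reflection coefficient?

|Γ| = (S − 1)/(S + 1) = (8.41 − 1)/(8.41 + 1) = 7.41/9.41

|Γ| ≈ 0.787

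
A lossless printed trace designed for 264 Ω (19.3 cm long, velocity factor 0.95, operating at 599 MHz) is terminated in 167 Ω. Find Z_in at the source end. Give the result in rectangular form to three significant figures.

Z_in ≈ 205 − j90.3 Ω

λ = v/f = 0.95·c / 599 MHz = 0.476 m
βl = 2π·l/λ = 2π × 0.406 = 146°
tan(βl) = tan(146°) = -0.674
Z_in = Z_0·(Z_L + jZ_0·tanβl)/(Z_0 + jZ_L·tanβl)
     = 264·(167 − j178)/(264 − j113)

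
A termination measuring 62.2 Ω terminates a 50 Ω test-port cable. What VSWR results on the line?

VSWR ≈ 1.24

Γ = (62.2 − 50)/(62.2 + 50) = 0.109
VSWR = (1 + 0.109)/(1 − 0.109)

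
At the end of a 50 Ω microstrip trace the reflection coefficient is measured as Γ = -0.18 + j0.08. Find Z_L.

Z_L = Z_0·(1 + Γ)/(1 − Γ) = 50·(0.82 + j0.08)/(1.18 − j0.08)

Z_L ≈ 34.4 + j5.72 Ω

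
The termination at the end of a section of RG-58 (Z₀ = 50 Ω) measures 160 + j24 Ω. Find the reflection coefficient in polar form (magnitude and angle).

Γ ≈ 0.533 ∠ 5.79°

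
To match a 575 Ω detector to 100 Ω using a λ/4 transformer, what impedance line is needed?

Z_qwt = √(Z_0·R_L) = √(100 × 575) = √57500

Z_qwt ≈ 240 Ω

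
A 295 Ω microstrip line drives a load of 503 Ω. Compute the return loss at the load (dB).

Γ = (503 − 295)/(503 + 295) = 0.261
RL = −20·log₁₀|Γ| = −20·log₁₀(0.261)

RL ≈ 11.7 dB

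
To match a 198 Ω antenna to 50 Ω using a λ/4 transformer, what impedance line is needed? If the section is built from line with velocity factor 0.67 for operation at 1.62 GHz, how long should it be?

Z_qwt = √(Z_0·R_L) = √(50 × 198) = √9900
λ = 0.67·c/f = 0.124 m, so l = λ/4 = 0.031 m

Z_qwt ≈ 99.5 Ω; length ≈ 3.1 cm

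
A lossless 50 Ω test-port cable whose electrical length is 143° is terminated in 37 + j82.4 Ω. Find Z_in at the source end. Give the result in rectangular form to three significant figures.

Z_in ≈ 10.9 + j22.7 Ω

tan(βl) = tan(143°) = -0.754
Z_in = Z_0·(Z_L + jZ_0·tanβl)/(Z_0 + jZ_L·tanβl)
     = 50·(37 + j44.7)/(112 − j27.9)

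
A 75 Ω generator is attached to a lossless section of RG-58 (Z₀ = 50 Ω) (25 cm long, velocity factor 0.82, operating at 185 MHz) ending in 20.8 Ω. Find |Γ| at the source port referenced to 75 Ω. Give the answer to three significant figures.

λ = v/f = 0.82·c / 185 MHz = 1.33 m
βl = 2π·l/λ = 2π × 0.188 = 67.7°
tan(βl) = 2.44
Z_in = Z_0·(Z_L + jZ_0·tanβl)/(Z_0 + jZ_L·tanβl) = 71.2 + j49.7 Ω
Γ_s = (Z_in − Z_s)/(Z_in + Z_s) = (-3.84 + j49.7)/(146 + j49.7), |Γ_s| = 0.323

|Γ| ≈ 0.323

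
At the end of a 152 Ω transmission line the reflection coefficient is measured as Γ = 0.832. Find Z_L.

Z_L ≈ 1660 Ω

Z_L = Z_0·(1 + Γ)/(1 − Γ) = 152·(1.83)/(0.168)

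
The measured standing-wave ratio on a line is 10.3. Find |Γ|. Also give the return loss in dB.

|Γ| ≈ 0.823; return loss ≈ 1.69 dB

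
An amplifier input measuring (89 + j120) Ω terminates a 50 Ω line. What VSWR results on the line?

Γ = (Z_L − Z_0)/(Z_L + Z_0) = (39 + j120)/(139 + j120)
|Γ| = 126/184 = 0.687
VSWR = (1 + |Γ|)/(1 − |Γ|) = 1.69/0.313

VSWR ≈ 5.39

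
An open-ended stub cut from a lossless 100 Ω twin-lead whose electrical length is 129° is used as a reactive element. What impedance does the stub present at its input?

tan(βl) = -1.23
For an open-ended stub, Z_in = −jZ_0·cot(βl) = −jZ_0/tan(βl)

Z_in ≈ +j81 Ω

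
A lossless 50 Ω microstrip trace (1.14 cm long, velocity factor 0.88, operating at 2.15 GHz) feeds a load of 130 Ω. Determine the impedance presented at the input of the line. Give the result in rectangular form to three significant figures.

Z_in ≈ 47.3 − j48.2 Ω

λ = v/f = 0.88·c / 2.15 GHz = 0.123 m
βl = 2π·l/λ = 2π × 0.0928 = 33.4°
tan(βl) = tan(33.4°) = 0.66
Z_in = Z_0·(Z_L + jZ_0·tanβl)/(Z_0 + jZ_L·tanβl)
     = 50·(130 + j33)/(50 + j85.8)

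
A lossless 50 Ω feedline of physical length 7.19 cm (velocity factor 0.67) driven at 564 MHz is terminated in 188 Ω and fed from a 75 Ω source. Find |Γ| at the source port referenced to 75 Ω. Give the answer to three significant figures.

λ = v/f = 0.67·c / 564 MHz = 0.356 m
βl = 2π·l/λ = 2π × 0.202 = 72.6°
tan(βl) = 3.2
Z_in = Z_0·(Z_L + jZ_0·tanβl)/(Z_0 + jZ_L·tanβl) = 14.5 − j14.4 Ω
Γ_s = (Z_in − Z_s)/(Z_in + Z_s) = (-60.5 − j14.4)/(89.5 − j14.4), |Γ_s| = 0.686

|Γ| ≈ 0.686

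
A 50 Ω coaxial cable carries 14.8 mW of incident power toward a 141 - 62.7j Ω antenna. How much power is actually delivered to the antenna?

|Γ| = |(91 − j62.7)/(191 − j62.7)| = 0.55
|Γ|² = 0.302
P_refl = |Γ|²·P_inc = 4.47 mW, P_del = (1 − |Γ|²)·P_inc = 10.3 mW

P_delivered ≈ 10.3 mW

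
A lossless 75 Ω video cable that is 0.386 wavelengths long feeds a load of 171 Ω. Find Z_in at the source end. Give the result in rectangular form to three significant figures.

Z_in ≈ 60.9 + j55.5 Ω

βl = 2π × 0.386 = 139°
tan(βl) = tan(139°) = -0.871
Z_in = Z_0·(Z_L + jZ_0·tanβl)/(Z_0 + jZ_L·tanβl)
     = 75·(171 − j65.3)/(75 − j149)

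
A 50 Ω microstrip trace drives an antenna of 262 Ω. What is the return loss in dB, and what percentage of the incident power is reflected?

RL ≈ 3.36 dB; 46.2% of incident power reflected

Γ = (262 − 50)/(262 + 50) = 0.679
RL = −20·log₁₀(0.679) = 3.36 dB
P_refl/P_inc = |Γ|² = 0.462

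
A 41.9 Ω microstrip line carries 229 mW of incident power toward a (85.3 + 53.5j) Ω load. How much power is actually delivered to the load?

|Γ| = |(43.4 + j53.5)/(127.2 + j53.5)| = 0.499
|Γ|² = 0.249
P_refl = |Γ|²·P_inc = 57.1 mW, P_del = (1 − |Γ|²)·P_inc = 172 mW

P_delivered ≈ 172 mW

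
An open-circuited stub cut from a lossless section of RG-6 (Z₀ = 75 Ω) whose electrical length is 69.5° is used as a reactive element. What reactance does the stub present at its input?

X_in ≈ -28 Ω (capacitive)

tan(βl) = 2.67
For an open-circuited stub, Z_in = −jZ_0·cot(βl) = −jZ_0/tan(βl)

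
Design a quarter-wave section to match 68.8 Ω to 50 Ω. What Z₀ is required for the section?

Z_qwt = √(Z_0·R_L) = √(50 × 68.8) = √3440

Z_qwt ≈ 58.7 Ω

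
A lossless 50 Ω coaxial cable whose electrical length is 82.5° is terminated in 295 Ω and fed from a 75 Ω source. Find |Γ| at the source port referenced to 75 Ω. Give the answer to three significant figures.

tan(βl) = 7.6
Z_in = Z_0·(Z_L + jZ_0·tanβl)/(Z_0 + jZ_L·tanβl) = 8.62 − j6.39 Ω
Γ_s = (Z_in − Z_s)/(Z_in + Z_s) = (-66.4 − j6.39)/(83.6 − j6.39), |Γ_s| = 0.795

|Γ| ≈ 0.795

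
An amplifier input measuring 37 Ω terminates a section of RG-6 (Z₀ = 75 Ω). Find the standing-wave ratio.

For a purely resistive load, VSWR = R_L/Z_0 or Z_0/R_L (whichever > 1) = 75/37

VSWR ≈ 2.03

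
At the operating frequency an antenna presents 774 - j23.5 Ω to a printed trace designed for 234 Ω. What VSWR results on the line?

VSWR ≈ 3.31

Γ = (Z_L − Z_0)/(Z_L + Z_0) = (540 − j23.5)/(1008 − j23.5)
|Γ| = 541/1010 = 0.536
VSWR = (1 + |Γ|)/(1 − |Γ|) = 1.54/0.464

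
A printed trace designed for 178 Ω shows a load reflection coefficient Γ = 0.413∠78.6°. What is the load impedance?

Z_L = Z_0·(1 + Γ)/(1 − Γ) = 178·(1.08 + j0.405)/(0.918 − j0.405)

Z_L ≈ 147 + j143 Ω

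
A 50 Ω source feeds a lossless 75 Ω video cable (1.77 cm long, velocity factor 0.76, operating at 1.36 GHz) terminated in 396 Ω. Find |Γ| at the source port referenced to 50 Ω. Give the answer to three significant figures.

λ = v/f = 0.76·c / 1.36 GHz = 0.168 m
βl = 2π·l/λ = 2π × 0.106 = 38°
tan(βl) = 0.782
Z_in = Z_0·(Z_L + jZ_0·tanβl)/(Z_0 + jZ_L·tanβl) = 35.4 − j87.4 Ω
Γ_s = (Z_in − Z_s)/(Z_in + Z_s) = (-14.6 − j87.4)/(85.4 − j87.4), |Γ_s| = 0.725

|Γ| ≈ 0.725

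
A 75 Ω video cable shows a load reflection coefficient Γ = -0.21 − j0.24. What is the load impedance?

Z_L = Z_0·(1 + Γ)/(1 − Γ) = 75·(0.79 − j0.24)/(1.21 + j0.24)

Z_L ≈ 44.3 − j23.7 Ω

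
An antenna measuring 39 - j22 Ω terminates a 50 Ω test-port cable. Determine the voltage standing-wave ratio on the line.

Γ = (Z_L − Z_0)/(Z_L + Z_0) = (-11 − j22)/(89 − j22)
|Γ| = 24.6/91.7 = 0.268
VSWR = (1 + |Γ|)/(1 − |Γ|) = 1.27/0.732

VSWR ≈ 1.73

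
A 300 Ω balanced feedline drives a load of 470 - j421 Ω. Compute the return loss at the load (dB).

RL ≈ 5.72 dB

Γ = (170 − j421)/(770 − j421), |Γ| = 0.517
RL = −20·log₁₀|Γ| = −20·log₁₀(0.517)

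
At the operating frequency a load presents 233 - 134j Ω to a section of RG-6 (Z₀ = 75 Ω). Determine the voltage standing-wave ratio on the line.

VSWR ≈ 4.22

Γ = (Z_L − Z_0)/(Z_L + Z_0) = (158 − j134)/(308 − j134)
|Γ| = 207/336 = 0.617
VSWR = (1 + |Γ|)/(1 − |Γ|) = 1.62/0.383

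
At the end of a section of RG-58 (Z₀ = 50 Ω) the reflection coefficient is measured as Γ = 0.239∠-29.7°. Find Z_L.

Z_L ≈ 73.4 − j18.4 Ω

Z_L = Z_0·(1 + Γ)/(1 − Γ) = 50·(1.21 − j0.118)/(0.792 + j0.118)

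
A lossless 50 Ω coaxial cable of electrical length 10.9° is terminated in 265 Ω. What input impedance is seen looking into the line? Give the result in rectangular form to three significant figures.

tan(βl) = tan(10.9°) = 0.193
Z_in = Z_0·(Z_L + jZ_0·tanβl)/(Z_0 + jZ_L·tanβl)
     = 50·(265 + j9.63)/(50 + j51)

Z_in ≈ 135 − j128 Ω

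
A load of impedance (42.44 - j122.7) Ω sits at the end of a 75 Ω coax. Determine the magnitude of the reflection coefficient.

|Γ| ≈ 0.747

Γ = (Z_L − Z_0)/(Z_L + Z_0) = (-32.56 − j122.7)/(117.4 − j122.7)
|Γ| = 127/170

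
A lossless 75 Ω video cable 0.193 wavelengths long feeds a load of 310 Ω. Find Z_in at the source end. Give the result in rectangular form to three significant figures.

Z_in ≈ 20.5 − j26.2 Ω

βl = 2π × 0.193 = 69.5°
tan(βl) = tan(69.5°) = 2.67
Z_in = Z_0·(Z_L + jZ_0·tanβl)/(Z_0 + jZ_L·tanβl)
     = 75·(310 + j200)/(75 + j828)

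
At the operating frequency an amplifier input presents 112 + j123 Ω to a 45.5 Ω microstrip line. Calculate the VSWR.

VSWR ≈ 5.66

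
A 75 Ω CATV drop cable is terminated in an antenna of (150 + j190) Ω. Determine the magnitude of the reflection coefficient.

Γ = (Z_L − Z_0)/(Z_L + Z_0) = (75 + j190)/(225 + j190)
|Γ| = 204/294

|Γ| ≈ 0.694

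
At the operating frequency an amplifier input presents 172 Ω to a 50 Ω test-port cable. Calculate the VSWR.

For a purely resistive load, VSWR = R_L/Z_0 or Z_0/R_L (whichever > 1) = 172/50

VSWR ≈ 3.44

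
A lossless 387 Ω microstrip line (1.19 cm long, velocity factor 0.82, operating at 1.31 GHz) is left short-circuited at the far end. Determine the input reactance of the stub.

X_in ≈ 163 Ω (inductive)

λ = v/f = 0.82·c / 1.31 GHz = 0.188 m
βl = 2π·l/λ = 2π × 0.0634 = 22.8°
tan(βl) = 0.421
For a short-circuited stub, Z_in = jZ_0·tan(βl)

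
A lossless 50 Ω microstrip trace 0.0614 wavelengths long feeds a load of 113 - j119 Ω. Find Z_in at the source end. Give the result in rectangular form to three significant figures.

Z_in ≈ 27.9 − j63.2 Ω

βl = 2π × 0.0614 = 22.1°
tan(βl) = tan(22.1°) = 0.406
Z_in = Z_0·(Z_L + jZ_0·tanβl)/(Z_0 + jZ_L·tanβl)
     = 50·(113 − j98.7)/(98.3 + j45.9)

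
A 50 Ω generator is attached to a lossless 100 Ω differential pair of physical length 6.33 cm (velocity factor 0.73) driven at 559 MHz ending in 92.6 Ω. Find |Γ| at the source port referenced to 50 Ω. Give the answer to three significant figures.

λ = v/f = 0.73·c / 559 MHz = 0.392 m
βl = 2π·l/λ = 2π × 0.162 = 58.2°
tan(βl) = 1.61
Z_in = Z_0·(Z_L + jZ_0·tanβl)/(Z_0 + jZ_L·tanβl) = 103 + j7.12 Ω
Γ_s = (Z_in − Z_s)/(Z_in + Z_s) = (53.2 + j7.12)/(153 + j7.12), |Γ_s| = 0.35

|Γ| ≈ 0.35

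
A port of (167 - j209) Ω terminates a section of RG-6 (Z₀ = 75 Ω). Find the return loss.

Γ = (92 − j209)/(242 − j209), |Γ| = 0.714
RL = −20·log₁₀|Γ| = −20·log₁₀(0.714)

RL ≈ 2.92 dB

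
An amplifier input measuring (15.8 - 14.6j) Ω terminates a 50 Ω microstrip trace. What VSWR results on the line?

Γ = (Z_L − Z_0)/(Z_L + Z_0) = (-34.2 − j14.6)/(65.8 − j14.6)
|Γ| = 37.2/67.4 = 0.552
VSWR = (1 + |Γ|)/(1 − |Γ|) = 1.55/0.448

VSWR ≈ 3.46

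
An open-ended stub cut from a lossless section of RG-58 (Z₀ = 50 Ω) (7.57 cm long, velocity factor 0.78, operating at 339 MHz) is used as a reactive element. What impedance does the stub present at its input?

λ = v/f = 0.78·c / 339 MHz = 0.69 m
βl = 2π·l/λ = 2π × 0.11 = 39.5°
tan(βl) = 0.824
For an open-ended stub, Z_in = −jZ_0·cot(βl) = −jZ_0/tan(βl)

Z_in ≈ −j60.7 Ω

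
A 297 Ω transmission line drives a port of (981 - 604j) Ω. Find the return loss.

Γ = (684 − j604)/(1278 − j604), |Γ| = 0.646
RL = −20·log₁₀|Γ| = −20·log₁₀(0.646)

RL ≈ 3.8 dB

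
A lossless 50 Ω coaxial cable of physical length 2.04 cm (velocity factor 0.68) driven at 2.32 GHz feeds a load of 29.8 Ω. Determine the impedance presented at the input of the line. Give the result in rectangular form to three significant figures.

λ = v/f = 0.68·c / 2.32 GHz = 0.0879 m
βl = 2π·l/λ = 2π × 0.232 = 83.5°
tan(βl) = tan(83.5°) = 8.8
Z_in = Z_0·(Z_L + jZ_0·tanβl)/(Z_0 + jZ_L·tanβl)
     = 50·(29.8 + j440)/(50 + j262)

Z_in ≈ 82 + j9.95 Ω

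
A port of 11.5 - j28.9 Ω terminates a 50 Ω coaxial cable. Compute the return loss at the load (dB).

RL ≈ 2.99 dB

Γ = (-38.5 − j28.9)/(61.5 − j28.9), |Γ| = 0.708
RL = −20·log₁₀|Γ| = −20·log₁₀(0.708)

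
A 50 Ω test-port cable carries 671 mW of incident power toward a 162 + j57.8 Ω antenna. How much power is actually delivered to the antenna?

|Γ| = |(112 + j57.8)/(212 + j57.8)| = 0.574
|Γ|² = 0.329
P_refl = |Γ|²·P_inc = 221 mW, P_del = (1 − |Γ|²)·P_inc = 450 mW

P_delivered ≈ 450 mW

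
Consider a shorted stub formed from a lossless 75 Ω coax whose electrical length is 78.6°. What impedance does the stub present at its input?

Z_in ≈ +j372 Ω

tan(βl) = 4.96
For a shorted stub, Z_in = jZ_0·tan(βl)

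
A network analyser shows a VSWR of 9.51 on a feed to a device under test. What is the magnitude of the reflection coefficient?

|Γ| ≈ 0.81

|Γ| = (S − 1)/(S + 1) = (9.51 − 1)/(9.51 + 1) = 8.51/10.5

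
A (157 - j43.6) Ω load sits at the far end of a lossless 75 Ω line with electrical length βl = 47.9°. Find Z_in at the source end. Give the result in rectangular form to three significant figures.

tan(βl) = tan(47.9°) = 1.11
Z_in = Z_0·(Z_L + jZ_0·tanβl)/(Z_0 + jZ_L·tanβl)
     = 75·(157 + j39.4)/(123 + j174)

Z_in ≈ 43.3 − j37.1 Ω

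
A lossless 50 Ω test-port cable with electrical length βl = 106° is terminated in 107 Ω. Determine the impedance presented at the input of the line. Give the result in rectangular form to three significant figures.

tan(βl) = tan(106°) = -3.49
Z_in = Z_0·(Z_L + jZ_0·tanβl)/(Z_0 + jZ_L·tanβl)
     = 50·(107 − j174)/(50 − j373)

Z_in ≈ 24.8 + j11 Ω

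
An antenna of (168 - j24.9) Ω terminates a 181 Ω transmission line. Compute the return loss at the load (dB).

RL ≈ 21.9 dB

Γ = (-13 − j24.9)/(349 − j24.9), |Γ| = 0.0803
RL = −20·log₁₀|Γ| = −20·log₁₀(0.0803)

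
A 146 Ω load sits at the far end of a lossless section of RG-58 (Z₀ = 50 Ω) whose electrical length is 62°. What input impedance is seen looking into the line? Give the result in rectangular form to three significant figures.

tan(βl) = tan(62°) = 1.88
Z_in = Z_0·(Z_L + jZ_0·tanβl)/(Z_0 + jZ_L·tanβl)
     = 50·(146 + j94)/(50 + j275)

Z_in ≈ 21.3 − j22.7 Ω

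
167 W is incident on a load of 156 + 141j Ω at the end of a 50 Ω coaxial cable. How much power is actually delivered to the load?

|Γ| = |(106 + j141)/(206 + j141)| = 0.707
|Γ|² = 0.499
P_refl = |Γ|²·P_inc = 83.4 W, P_del = (1 − |Γ|²)·P_inc = 83.6 W

P_delivered ≈ 83.6 W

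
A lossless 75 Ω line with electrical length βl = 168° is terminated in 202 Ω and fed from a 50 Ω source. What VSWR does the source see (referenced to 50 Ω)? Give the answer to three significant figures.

tan(βl) = -0.213
Z_in = Z_0·(Z_L + jZ_0·tanβl)/(Z_0 + jZ_L·tanβl) = 159 + j75.1 Ω
Γ_s = (Z_in − Z_s)/(Z_in + Z_s) = (109 + j75.1)/(209 + j75.1), |Γ_s| = 0.596
VSWR = (1 + |Γ_s|)/(1 − |Γ_s|)

VSWR ≈ 3.95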